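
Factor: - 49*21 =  - 3^1*7^3 = - 1029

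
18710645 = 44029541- 25318896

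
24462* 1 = 24462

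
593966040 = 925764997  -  331798957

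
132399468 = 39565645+92833823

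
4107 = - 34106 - -38213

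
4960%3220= 1740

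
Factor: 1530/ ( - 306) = -5 = - 5^1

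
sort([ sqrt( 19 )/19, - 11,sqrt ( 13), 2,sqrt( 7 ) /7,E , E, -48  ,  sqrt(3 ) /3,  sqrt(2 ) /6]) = [ - 48, - 11,sqrt(19 )/19,  sqrt(2) /6, sqrt( 7 )/7,sqrt( 3)/3 , 2,E,E, sqrt ( 13) ] 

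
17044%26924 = 17044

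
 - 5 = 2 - 7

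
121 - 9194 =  - 9073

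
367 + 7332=7699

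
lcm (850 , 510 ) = 2550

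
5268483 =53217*99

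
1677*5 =8385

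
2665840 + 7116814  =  9782654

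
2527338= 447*5654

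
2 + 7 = 9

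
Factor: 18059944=2^3*7^1*521^1*619^1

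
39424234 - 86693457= - 47269223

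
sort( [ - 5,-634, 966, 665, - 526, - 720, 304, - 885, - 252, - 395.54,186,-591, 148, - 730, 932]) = [-885, - 730, - 720, - 634, - 591, - 526, - 395.54, - 252 ,- 5, 148, 186,304, 665,  932,966]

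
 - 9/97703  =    -  9/97703 = - 0.00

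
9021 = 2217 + 6804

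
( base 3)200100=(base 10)495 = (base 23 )LC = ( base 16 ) 1ef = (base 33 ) f0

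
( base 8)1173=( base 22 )16J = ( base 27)NE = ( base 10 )635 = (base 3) 212112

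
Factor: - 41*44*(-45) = 81180 =2^2*3^2*5^1*11^1 * 41^1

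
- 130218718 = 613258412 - 743477130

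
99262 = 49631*2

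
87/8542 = 87/8542 = 0.01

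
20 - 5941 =  -  5921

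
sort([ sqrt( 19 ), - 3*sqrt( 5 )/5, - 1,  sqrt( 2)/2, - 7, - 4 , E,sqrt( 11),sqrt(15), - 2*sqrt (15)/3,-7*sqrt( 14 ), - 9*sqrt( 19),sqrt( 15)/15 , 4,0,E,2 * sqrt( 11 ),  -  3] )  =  [ - 9*sqrt( 19 ), - 7*sqrt( 14 ), - 7, - 4, - 3, - 2*sqrt( 15 )/3,- 3*sqrt( 5)/5, - 1,0, sqrt( 15)/15,sqrt(2 ) /2,  E, E, sqrt( 11),sqrt ( 15),4, sqrt( 19), 2*sqrt(11 ) ]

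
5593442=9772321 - 4178879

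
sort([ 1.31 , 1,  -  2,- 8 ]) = [ - 8,  -  2,1, 1.31 ] 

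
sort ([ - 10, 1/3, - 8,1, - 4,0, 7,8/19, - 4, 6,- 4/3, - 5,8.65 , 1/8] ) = [ - 10, - 8,  -  5, - 4,-4, - 4/3,0, 1/8, 1/3,8/19, 1, 6, 7, 8.65]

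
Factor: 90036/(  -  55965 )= - 732/455 =- 2^2*3^1* 5^( - 1)*7^( - 1)*13^( - 1)*  61^1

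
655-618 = 37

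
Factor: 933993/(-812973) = -311331/270991 = -  3^1*7^(  -  1)*157^1*661^1*38713^ ( - 1)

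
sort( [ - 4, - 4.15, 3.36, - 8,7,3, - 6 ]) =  [ - 8, - 6, - 4.15, - 4, 3,3.36,7 ]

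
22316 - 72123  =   - 49807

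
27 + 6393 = 6420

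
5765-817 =4948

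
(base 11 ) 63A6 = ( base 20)1135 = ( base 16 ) 2111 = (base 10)8465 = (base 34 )7AX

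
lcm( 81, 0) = 0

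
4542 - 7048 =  -2506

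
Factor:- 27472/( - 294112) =2^(- 1) *7^( - 1 ) * 13^( - 1) * 17^1 = 17/182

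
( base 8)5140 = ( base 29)34H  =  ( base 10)2656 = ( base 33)2eg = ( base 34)2A4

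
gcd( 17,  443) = 1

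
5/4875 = 1/975 = 0.00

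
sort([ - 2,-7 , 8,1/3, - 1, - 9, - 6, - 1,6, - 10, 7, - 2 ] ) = [ - 10, - 9, - 7,-6, - 2, - 2, - 1, - 1,1/3, 6 , 7, 8 ]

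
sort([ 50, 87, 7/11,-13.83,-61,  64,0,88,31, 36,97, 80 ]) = [ - 61, - 13.83,  0, 7/11, 31,36, 50, 64, 80, 87, 88, 97 ] 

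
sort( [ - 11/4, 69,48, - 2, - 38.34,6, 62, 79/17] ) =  [-38.34,-11/4, -2, 79/17,6 , 48, 62, 69 ] 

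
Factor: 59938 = 2^1*23^1*1303^1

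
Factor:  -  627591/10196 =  - 2^(-2)*3^1*47^1* 2549^( - 1)*4451^1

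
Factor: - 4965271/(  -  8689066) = 2^(-1 )*97^( - 1 )*44789^( - 1 )*4965271^1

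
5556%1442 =1230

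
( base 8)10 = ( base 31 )8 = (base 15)8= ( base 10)8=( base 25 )8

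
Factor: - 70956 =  - 2^2*3^5*73^1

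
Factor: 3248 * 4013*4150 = 2^5*5^2* 7^1*29^1 * 83^1*4013^1=54092029600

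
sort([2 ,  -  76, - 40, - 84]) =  [ - 84, - 76, - 40, 2]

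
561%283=278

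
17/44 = 17/44 = 0.39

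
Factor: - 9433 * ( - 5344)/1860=2^3*3^( - 1 )*5^( - 1 )*31^( - 1 ) * 167^1 * 9433^1 = 12602488/465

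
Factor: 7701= 3^1*17^1*151^1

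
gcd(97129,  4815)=1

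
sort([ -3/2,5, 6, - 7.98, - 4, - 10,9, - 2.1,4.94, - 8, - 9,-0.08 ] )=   [ - 10, - 9, - 8, - 7.98, - 4, - 2.1 , - 3/2, - 0.08,  4.94, 5, 6, 9 ]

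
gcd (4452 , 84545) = 1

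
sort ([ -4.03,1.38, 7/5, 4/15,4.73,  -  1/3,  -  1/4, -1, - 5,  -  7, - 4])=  [ - 7, - 5, - 4.03,-4 , - 1,-1/3, - 1/4,4/15 , 1.38 , 7/5, 4.73]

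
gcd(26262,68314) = 2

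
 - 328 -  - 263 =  - 65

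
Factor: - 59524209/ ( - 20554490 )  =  2^(  -  1)*3^2*5^(-1)*11^( - 1 )*79^1*83719^1*186859^( - 1 )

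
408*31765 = 12960120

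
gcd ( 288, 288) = 288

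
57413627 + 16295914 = 73709541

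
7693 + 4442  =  12135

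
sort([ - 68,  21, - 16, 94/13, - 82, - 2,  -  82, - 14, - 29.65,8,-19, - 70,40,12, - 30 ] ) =[ - 82, - 82,-70, - 68,  -  30 , -29.65,-19, - 16 , - 14, - 2,94/13,8,12,21,40 ] 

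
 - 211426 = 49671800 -49883226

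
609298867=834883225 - 225584358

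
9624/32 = 1203/4 = 300.75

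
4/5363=4/5363 = 0.00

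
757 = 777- 20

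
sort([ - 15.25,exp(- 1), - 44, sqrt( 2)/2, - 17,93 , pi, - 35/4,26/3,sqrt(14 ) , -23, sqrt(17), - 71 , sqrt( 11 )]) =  [ - 71, - 44, - 23,- 17, -15.25, - 35/4, exp( -1), sqrt(2 ) /2, pi, sqrt ( 11) , sqrt( 14 ), sqrt( 17), 26/3,93]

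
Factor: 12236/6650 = 2^1*5^( - 2 )*23^1=46/25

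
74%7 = 4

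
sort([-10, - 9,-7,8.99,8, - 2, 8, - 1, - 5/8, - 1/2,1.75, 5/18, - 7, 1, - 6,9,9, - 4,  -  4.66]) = [-10, - 9, - 7, - 7, - 6, - 4.66, - 4, - 2,-1, - 5/8, - 1/2,5/18 , 1,1.75, 8,8,  8.99,  9,9]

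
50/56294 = 25/28147 =0.00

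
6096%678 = 672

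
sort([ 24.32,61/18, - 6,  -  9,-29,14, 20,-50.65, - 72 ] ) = [ - 72, - 50.65,-29, - 9,-6,61/18, 14,20,24.32]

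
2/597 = 2/597 = 0.00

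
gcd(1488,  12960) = 48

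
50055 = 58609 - 8554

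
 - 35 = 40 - 75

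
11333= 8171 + 3162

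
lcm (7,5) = 35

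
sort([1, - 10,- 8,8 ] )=[ - 10, - 8, 1, 8] 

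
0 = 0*9732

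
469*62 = 29078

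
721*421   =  303541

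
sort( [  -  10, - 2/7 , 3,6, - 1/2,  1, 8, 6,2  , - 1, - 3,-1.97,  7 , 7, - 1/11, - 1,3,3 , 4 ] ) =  [-10,-3, - 1.97, - 1 , - 1,- 1/2,- 2/7, - 1/11,1,  2,3, 3, 3,4, 6,6,  7, 7,8]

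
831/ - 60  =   - 14 + 3/20 = - 13.85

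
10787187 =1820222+8966965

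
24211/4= 6052 + 3/4 = 6052.75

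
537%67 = 1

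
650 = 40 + 610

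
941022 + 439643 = 1380665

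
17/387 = 17/387 = 0.04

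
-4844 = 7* ( - 692)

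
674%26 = 24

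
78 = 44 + 34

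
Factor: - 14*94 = -2^2*7^1* 47^1 =- 1316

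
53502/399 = 17834/133=   134.09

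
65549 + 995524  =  1061073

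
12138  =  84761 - 72623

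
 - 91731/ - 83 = 1105 + 16/83 = 1105.19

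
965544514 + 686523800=1652068314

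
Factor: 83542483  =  4831^1*17293^1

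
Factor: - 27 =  - 3^3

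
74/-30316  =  -37/15158=-0.00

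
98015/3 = 32671 + 2/3 = 32671.67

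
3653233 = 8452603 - 4799370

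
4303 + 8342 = 12645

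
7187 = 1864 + 5323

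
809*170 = 137530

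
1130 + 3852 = 4982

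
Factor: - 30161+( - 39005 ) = - 69166 = -2^1 *34583^1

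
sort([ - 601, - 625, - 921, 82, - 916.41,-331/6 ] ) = [-921,-916.41, - 625, - 601,-331/6,82 ]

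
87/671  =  87/671=0.13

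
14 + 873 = 887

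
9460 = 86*110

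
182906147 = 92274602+90631545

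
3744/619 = 3744/619= 6.05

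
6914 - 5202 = 1712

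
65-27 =38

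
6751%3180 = 391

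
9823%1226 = 15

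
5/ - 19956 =-1 + 19951/19956=- 0.00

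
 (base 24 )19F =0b1100100111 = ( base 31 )q1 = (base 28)10n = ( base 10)807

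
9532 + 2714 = 12246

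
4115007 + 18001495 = 22116502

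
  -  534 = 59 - 593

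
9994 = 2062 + 7932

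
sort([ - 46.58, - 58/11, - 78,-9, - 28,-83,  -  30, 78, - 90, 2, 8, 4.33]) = [-90, - 83,-78,-46.58, - 30, - 28, - 9, - 58/11, 2,4.33,8, 78]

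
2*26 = 52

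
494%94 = 24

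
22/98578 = 11/49289=0.00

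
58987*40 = 2359480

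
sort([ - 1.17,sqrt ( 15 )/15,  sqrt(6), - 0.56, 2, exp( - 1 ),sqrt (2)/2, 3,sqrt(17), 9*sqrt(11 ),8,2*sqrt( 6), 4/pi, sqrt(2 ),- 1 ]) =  [-1.17 ,- 1,-0.56,  sqrt( 15)/15 , exp(-1), sqrt(2 )/2,4/pi,sqrt(2 ), 2,  sqrt(  6),3,  sqrt(  17 ) , 2*sqrt(6 ),8, 9*sqrt(11 )]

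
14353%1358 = 773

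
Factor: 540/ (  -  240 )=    - 2^( - 2)*3^2 = - 9/4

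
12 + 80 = 92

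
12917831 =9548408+3369423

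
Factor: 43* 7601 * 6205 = 5^1*11^1*17^1* 43^1*73^1* 691^1= 2028060815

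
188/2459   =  188/2459  =  0.08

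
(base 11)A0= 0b1101110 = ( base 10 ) 110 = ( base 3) 11002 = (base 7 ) 215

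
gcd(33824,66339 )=7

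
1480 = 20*74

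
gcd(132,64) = 4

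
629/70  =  8 + 69/70 = 8.99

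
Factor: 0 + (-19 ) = -19^1 = -19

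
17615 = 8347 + 9268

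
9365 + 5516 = 14881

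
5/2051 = 5/2051 = 0.00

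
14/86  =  7/43 = 0.16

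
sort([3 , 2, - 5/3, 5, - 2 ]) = [ - 2 , - 5/3, 2,3,5]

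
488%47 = 18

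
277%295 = 277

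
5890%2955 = 2935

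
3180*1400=4452000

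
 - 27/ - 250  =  27/250 = 0.11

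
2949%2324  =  625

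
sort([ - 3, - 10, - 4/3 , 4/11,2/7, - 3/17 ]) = [ - 10,  -  3, - 4/3, - 3/17, 2/7,4/11] 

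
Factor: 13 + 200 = 213 = 3^1*71^1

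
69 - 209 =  - 140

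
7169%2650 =1869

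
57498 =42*1369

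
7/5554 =7/5554=0.00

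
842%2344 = 842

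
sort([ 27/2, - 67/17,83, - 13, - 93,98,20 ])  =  [ - 93,  -  13, - 67/17,27/2,20,83,98 ] 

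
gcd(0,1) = 1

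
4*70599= 282396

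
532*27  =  14364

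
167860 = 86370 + 81490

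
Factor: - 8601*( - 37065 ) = 318796065 = 3^2*5^1*7^1*47^1*61^1*353^1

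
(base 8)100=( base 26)2C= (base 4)1000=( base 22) 2K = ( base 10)64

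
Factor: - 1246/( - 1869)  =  2/3 = 2^1 * 3^(  -  1 ) 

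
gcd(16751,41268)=1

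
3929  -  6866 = -2937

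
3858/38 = 101 + 10/19= 101.53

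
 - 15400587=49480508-64881095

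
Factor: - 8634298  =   - 2^1*617^1*6997^1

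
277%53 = 12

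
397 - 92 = 305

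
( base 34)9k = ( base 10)326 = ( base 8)506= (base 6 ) 1302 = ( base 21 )FB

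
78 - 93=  -15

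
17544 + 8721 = 26265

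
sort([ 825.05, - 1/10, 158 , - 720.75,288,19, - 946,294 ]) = [ - 946, - 720.75, - 1/10,19, 158, 288,294,825.05 ]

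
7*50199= 351393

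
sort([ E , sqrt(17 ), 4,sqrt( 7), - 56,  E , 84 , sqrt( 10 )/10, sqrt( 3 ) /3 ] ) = [  -  56,sqrt(10 )/10, sqrt( 3) /3, sqrt(7)  ,  E, E, 4 , sqrt( 17),84]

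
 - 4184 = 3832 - 8016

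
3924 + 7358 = 11282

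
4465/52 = 85+ 45/52 = 85.87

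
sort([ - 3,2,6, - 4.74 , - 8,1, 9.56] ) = [ - 8, - 4.74,  -  3,1,  2, 6,  9.56]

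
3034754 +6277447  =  9312201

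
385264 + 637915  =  1023179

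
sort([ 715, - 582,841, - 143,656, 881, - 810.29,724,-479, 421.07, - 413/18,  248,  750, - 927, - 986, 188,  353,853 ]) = [ - 986, - 927, - 810.29, - 582, - 479, - 143, - 413/18, 188,  248, 353, 421.07, 656,715,724,750, 841,853 , 881]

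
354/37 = 354/37 = 9.57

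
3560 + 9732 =13292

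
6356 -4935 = 1421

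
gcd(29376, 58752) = 29376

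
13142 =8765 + 4377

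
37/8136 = 37/8136 = 0.00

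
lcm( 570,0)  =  0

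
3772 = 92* 41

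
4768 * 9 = 42912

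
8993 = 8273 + 720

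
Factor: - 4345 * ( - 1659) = 7208355 = 3^1*5^1*7^1 * 11^1 * 79^2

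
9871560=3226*3060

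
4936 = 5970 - 1034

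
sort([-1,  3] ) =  [ - 1 , 3]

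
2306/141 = 2306/141 = 16.35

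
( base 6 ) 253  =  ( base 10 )105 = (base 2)1101001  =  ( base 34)33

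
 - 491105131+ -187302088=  - 678407219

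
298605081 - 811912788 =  - 513307707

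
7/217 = 1/31= 0.03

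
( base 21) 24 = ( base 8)56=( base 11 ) 42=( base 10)46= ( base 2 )101110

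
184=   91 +93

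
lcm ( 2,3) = 6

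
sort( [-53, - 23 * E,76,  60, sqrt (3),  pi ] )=[ - 23*E, - 53, sqrt( 3),pi,60, 76]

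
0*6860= 0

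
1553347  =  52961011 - 51407664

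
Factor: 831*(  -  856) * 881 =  - 626687016 = - 2^3*3^1 * 107^1 * 277^1 * 881^1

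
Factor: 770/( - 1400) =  - 2^( - 2)* 5^ ( - 1 ) * 11^1 = -  11/20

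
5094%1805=1484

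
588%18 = 12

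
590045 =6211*95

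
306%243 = 63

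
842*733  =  617186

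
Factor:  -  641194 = -2^1*23^1*53^1*263^1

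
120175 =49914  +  70261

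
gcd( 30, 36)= 6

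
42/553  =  6/79 = 0.08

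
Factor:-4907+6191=1284=2^2 *3^1*107^1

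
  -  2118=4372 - 6490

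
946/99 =86/9 =9.56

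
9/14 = 9/14 = 0.64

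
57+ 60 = 117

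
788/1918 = 394/959  =  0.41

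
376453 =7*53779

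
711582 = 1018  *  699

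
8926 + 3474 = 12400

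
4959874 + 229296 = 5189170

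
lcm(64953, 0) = 0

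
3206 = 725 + 2481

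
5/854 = 5/854 = 0.01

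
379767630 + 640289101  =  1020056731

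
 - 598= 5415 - 6013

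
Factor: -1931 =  - 1931^1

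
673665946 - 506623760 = 167042186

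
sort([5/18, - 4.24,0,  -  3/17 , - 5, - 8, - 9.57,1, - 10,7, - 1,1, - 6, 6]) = [ - 10,  -  9.57,  -  8, - 6, - 5, - 4.24, - 1, - 3/17,  0,5/18,1,1,  6,  7 ] 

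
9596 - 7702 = 1894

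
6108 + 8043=14151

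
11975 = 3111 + 8864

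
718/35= 20 + 18/35 = 20.51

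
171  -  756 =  - 585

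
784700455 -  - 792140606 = 1576841061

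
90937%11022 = 2761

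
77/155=77/155 = 0.50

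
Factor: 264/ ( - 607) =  - 2^3 * 3^1*11^1 * 607^ (-1 ) 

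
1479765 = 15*98651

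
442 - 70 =372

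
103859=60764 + 43095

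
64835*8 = 518680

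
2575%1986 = 589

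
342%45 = 27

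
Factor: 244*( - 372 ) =  -  2^4*3^1 *31^1*61^1 = - 90768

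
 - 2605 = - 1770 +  - 835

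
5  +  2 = 7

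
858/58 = 429/29=14.79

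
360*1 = 360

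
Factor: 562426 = 2^1 *29^1*9697^1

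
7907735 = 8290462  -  382727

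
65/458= 65/458 = 0.14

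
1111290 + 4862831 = 5974121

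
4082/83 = 49+15/83  =  49.18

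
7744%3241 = 1262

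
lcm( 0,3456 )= 0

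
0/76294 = 0 = 0.00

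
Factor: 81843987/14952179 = 3^1*11^(-1 ) *521^(-1 )*2609^( - 1 ) * 27281329^1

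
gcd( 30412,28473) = 1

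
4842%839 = 647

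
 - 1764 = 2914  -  4678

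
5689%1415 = 29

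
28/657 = 28/657 = 0.04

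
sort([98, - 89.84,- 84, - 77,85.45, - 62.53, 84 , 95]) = [-89.84, - 84,-77, - 62.53 , 84,85.45,  95,98 ]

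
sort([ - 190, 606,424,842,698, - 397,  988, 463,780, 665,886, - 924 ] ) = [ - 924,  -  397,  -  190,424,463,606,665,698, 780,842,886,988] 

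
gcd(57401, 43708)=1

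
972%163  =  157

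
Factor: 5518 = 2^1*31^1*89^1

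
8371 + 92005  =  100376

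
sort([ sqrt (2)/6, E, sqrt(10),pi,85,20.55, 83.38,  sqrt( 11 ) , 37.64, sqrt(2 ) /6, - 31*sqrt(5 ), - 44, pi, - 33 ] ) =[- 31 *sqrt(5 ), - 44, - 33 , sqrt(2 ) /6, sqrt(2 ) /6 , E, pi, pi,sqrt( 10), sqrt(11 ),20.55,37.64,83.38, 85]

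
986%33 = 29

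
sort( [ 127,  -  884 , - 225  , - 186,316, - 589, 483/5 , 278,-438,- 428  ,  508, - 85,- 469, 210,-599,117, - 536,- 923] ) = [ -923,  -  884,- 599, - 589,- 536, - 469,-438, - 428,-225, - 186, - 85,483/5, 117,127, 210, 278,  316,508] 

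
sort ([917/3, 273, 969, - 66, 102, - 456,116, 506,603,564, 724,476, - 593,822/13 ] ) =[ - 593,  -  456, - 66,822/13,102,116, 273,917/3, 476 , 506,564, 603, 724,969]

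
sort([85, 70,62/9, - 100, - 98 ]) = [ - 100, - 98, 62/9, 70,  85]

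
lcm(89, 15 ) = 1335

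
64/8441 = 64/8441 = 0.01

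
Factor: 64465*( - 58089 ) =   -  3^1 *5^1*17^2*67^1*12893^1 = - 3744707385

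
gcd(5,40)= 5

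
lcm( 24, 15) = 120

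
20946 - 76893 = -55947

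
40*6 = 240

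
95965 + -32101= 63864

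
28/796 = 7/199 = 0.04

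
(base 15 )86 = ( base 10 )126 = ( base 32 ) 3u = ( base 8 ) 176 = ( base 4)1332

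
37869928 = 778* 48676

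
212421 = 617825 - 405404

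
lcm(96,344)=4128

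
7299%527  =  448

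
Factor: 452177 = 11^2*37^1*101^1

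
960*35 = 33600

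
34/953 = 34/953 = 0.04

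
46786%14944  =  1954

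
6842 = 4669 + 2173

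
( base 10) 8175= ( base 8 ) 17757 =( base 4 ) 1333233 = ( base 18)1743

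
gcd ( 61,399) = 1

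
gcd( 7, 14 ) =7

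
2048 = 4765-2717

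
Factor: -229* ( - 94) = 2^1*47^1*229^1 = 21526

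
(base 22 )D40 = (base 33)5SB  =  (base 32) 67c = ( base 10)6380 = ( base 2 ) 1100011101100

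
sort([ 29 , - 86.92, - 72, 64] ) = [  -  86.92, - 72,29 , 64 ]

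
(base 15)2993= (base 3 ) 110020010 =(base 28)BA9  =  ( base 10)8913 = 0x22d1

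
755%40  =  35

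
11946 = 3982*3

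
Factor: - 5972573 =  - 1201^1 * 4973^1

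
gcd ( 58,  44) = 2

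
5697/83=68 + 53/83 = 68.64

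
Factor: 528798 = 2^1*3^1*31^1*2843^1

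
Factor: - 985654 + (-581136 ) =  - 1566790 =-  2^1 * 5^1*156679^1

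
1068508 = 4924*217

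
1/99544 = 1/99544 = 0.00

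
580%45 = 40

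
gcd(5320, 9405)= 95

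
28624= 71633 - 43009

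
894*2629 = 2350326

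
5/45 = 1/9 = 0.11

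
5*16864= 84320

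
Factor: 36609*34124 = 2^2 * 3^1 *19^1 *449^1 *12203^1 = 1249245516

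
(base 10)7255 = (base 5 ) 213010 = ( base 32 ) 72N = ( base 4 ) 1301113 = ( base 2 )1110001010111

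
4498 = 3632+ 866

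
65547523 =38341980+27205543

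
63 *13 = 819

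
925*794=734450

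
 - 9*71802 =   -  646218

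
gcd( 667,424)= 1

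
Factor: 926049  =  3^1*23^1*13421^1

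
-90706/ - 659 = 137 + 423/659 = 137.64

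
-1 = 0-1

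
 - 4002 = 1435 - 5437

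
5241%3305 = 1936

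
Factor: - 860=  - 2^2*5^1*43^1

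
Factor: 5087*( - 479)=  - 2436673  =  -479^1*5087^1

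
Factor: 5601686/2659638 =3^(-1)*443273^( - 1)*2800843^1=2800843/1329819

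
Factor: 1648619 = 7^1*47^1*5011^1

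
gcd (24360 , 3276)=84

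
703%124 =83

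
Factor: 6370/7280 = 2^(-3 ) * 7^1 = 7/8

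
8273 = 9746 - 1473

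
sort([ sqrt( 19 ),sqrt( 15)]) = [ sqrt( 15 ), sqrt( 19 ) ] 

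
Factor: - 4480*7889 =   -  35342720 =- 2^7*5^1*7^4*23^1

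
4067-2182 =1885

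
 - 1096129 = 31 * ( - 35359 )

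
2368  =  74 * 32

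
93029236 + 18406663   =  111435899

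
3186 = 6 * 531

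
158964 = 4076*39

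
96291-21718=74573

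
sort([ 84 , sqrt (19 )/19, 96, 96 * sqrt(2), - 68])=[ - 68,sqrt( 19)/19,84, 96, 96*sqrt ( 2 ) ]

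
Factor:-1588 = - 2^2*397^1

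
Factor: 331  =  331^1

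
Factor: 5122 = 2^1*13^1*197^1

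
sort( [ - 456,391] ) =[-456, 391 ]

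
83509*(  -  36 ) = - 3006324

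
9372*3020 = 28303440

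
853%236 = 145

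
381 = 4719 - 4338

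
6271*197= 1235387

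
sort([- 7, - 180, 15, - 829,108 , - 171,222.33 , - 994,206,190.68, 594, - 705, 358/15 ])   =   [ - 994,-829, - 705,-180, - 171,-7 , 15,358/15,108 , 190.68,206 , 222.33, 594 ]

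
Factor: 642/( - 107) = -6 = - 2^1*3^1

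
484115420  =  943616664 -459501244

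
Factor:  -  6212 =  - 2^2*1553^1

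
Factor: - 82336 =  - 2^5  *31^1 * 83^1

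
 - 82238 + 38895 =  - 43343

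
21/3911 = 21/3911  =  0.01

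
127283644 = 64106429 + 63177215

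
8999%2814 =557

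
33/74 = 33/74 = 0.45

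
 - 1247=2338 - 3585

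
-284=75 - 359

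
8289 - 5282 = 3007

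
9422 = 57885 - 48463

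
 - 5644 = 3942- 9586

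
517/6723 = 517/6723 = 0.08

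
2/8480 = 1/4240 = 0.00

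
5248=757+4491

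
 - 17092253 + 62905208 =45812955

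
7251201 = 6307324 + 943877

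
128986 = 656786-527800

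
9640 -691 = 8949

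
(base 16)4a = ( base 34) 26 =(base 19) 3H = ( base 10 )74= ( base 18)42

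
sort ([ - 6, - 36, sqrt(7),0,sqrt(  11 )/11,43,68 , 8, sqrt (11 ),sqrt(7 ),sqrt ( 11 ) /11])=[  -  36, - 6, 0,sqrt(11) /11,sqrt( 11) /11,  sqrt (7),sqrt( 7),sqrt(11),8,43, 68]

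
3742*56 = 209552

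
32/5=32/5 = 6.40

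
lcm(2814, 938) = 2814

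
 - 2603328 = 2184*(-1192) 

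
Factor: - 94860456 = -2^3 * 3^1  *  3952519^1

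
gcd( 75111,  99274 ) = 1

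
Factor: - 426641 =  - 426641^1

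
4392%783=477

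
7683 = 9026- 1343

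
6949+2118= 9067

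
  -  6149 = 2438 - 8587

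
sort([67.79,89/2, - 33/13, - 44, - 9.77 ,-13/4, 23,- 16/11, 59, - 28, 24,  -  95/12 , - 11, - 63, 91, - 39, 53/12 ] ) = [ - 63, - 44,-39, - 28 , - 11, - 9.77, - 95/12, - 13/4,- 33/13,- 16/11 , 53/12, 23, 24,89/2, 59,67.79,91]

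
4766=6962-2196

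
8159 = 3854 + 4305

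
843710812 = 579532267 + 264178545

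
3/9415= 3/9415 = 0.00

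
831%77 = 61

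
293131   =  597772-304641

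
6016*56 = 336896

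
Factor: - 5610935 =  - 5^1*11^1*17^2*353^1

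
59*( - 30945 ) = - 1825755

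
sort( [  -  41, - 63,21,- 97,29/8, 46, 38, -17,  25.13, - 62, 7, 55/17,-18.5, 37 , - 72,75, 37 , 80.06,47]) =[ - 97, - 72, - 63,  -  62, - 41, - 18.5,-17,  55/17, 29/8,7,  21, 25.13, 37,37, 38, 46, 47, 75, 80.06]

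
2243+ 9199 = 11442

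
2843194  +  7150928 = 9994122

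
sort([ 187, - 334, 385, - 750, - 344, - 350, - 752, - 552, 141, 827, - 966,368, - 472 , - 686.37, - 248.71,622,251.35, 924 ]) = [  -  966, - 752,  -  750, - 686.37, - 552 ,-472, - 350, - 344, - 334,  -  248.71,141,187,251.35, 368,385,622,827, 924 ]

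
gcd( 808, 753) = 1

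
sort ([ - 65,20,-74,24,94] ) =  [-74, - 65,20, 24,94] 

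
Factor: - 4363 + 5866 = 3^2*167^1 = 1503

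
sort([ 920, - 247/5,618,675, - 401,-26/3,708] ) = [-401, - 247/5,-26/3, 618,675,708, 920] 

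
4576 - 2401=2175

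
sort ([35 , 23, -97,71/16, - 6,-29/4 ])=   [ - 97, - 29/4,  -  6,71/16, 23, 35 ] 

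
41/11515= 41/11515 = 0.00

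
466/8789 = 466/8789= 0.05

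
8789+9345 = 18134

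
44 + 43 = 87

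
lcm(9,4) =36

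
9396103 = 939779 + 8456324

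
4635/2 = 2317+1/2=2317.50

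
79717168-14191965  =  65525203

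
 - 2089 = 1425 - 3514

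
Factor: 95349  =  3^1*37^1*859^1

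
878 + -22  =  856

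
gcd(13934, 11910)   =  2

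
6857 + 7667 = 14524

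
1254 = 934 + 320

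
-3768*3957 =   -  14909976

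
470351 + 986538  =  1456889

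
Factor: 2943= 3^3*109^1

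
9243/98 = 94 + 31/98 = 94.32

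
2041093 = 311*6563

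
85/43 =85/43 = 1.98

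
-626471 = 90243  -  716714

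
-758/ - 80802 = 379/40401= 0.01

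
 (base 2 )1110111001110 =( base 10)7630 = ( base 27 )ACG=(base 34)6KE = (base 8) 16716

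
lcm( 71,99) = 7029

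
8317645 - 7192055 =1125590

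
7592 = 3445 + 4147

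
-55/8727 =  - 1 + 8672/8727 = -0.01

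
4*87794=351176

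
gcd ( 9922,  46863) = 41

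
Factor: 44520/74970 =212/357 = 2^2*3^ ( - 1) * 7^( - 1 )*17^ (- 1 )*53^1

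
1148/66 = 574/33 = 17.39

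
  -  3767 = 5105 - 8872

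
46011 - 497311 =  - 451300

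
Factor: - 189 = -3^3*7^1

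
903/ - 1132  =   - 903/1132=-0.80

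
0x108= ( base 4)10020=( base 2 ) 100001000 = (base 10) 264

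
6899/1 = 6899 = 6899.00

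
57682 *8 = 461456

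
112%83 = 29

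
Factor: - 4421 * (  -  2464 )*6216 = 67713026304 = 2^8 * 3^1*7^2  *11^1 * 37^1 *4421^1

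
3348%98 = 16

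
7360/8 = 920= 920.00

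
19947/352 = 19947/352 = 56.67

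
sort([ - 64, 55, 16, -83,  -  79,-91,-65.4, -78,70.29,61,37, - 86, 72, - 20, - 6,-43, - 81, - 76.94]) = [  -  91, - 86,  -  83,-81,-79,-78,  -  76.94,-65.4,-64, - 43 ,-20, - 6, 16,37,55, 61  ,  70.29, 72] 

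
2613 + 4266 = 6879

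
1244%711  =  533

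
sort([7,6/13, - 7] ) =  [ - 7,6/13,7] 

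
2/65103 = 2/65103 = 0.00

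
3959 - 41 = 3918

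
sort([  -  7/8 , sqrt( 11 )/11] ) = [ - 7/8, sqrt( 11 )/11 ] 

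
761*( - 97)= - 73817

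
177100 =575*308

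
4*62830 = 251320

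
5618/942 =2809/471=5.96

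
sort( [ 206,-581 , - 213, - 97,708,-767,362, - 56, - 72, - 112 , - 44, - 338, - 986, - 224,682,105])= [ - 986, - 767, - 581, - 338, - 224, - 213, - 112,-97, - 72, - 56, - 44,  105,206,362,682, 708]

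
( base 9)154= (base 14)94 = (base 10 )130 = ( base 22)5K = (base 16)82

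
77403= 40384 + 37019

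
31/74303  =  31/74303 = 0.00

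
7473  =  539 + 6934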